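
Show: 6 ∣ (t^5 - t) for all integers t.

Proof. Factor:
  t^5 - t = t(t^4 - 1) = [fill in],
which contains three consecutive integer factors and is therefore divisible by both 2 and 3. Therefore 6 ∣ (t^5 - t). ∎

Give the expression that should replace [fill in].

t^4 - 1 = (t^2 - 1)(t^2 + 1), and t^2 - 1 = (t-1)(t+1).
So t(t^4 - 1) = (t - 1)t(t + 1)(t^2 + 1).

(t - 1)t(t + 1)(t^2 + 1)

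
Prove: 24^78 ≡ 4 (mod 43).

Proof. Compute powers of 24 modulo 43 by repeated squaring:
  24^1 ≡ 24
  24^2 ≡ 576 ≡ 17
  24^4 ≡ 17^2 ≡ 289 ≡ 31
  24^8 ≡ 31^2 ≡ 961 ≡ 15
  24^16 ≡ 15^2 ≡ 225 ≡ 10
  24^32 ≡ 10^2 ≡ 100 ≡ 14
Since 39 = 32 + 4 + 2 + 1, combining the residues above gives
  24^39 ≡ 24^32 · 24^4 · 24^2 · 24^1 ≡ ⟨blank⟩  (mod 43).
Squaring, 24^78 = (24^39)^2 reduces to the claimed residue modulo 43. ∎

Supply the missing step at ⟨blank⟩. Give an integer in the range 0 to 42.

41

Multiply the listed residues: 14 · 31 · 17 · 24 = 434 → 7378 → 177072.
Reducing modulo 43: 177072 = 4117·43 + 41, so 24^39 ≡ 41.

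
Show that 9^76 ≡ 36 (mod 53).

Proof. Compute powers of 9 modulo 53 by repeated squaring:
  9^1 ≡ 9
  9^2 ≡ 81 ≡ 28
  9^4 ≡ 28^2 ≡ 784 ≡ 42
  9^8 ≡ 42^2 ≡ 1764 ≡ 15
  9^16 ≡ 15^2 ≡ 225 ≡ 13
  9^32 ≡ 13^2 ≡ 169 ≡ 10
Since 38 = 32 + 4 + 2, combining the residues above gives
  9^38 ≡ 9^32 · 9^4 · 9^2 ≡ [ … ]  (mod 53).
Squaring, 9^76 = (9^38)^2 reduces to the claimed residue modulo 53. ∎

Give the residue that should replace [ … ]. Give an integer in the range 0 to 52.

9^32 · 9^4 · 9^2 ≡ 10 · 42 · 28 = 11760.
11760 mod 53 = 47, so 9^38 ≡ 47 (mod 53).

47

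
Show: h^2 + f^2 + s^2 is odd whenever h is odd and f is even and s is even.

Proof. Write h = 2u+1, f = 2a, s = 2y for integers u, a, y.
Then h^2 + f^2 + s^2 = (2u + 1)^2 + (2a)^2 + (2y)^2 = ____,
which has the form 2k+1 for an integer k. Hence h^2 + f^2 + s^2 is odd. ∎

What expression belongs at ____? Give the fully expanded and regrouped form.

(2u + 1)^2 + (2a)^2 + (2y)^2 = 4a^2 + 4u^2 + 4u + 4y^2 + 1
= 2(2a^2 + 2u^2 + 2u + 2y^2) + 1.
Since 2a^2 + 2u^2 + 2u + 2y^2 is an integer, the sum of squares is of the form 2k+1 for an integer k.

2(2a^2 + 2u^2 + 2u + 2y^2) + 1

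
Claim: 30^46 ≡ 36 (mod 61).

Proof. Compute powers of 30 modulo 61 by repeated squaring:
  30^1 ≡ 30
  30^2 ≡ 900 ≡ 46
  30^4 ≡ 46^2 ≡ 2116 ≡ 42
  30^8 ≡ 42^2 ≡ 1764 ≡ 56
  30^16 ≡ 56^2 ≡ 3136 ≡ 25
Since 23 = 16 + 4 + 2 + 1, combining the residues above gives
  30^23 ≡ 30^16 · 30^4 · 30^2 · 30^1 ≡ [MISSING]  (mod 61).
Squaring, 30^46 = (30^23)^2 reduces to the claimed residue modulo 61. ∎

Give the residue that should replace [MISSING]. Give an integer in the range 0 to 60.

6

Multiply the listed residues: 25 · 42 · 46 · 30 = 1050 → 48300 → 1449000.
Reducing modulo 61: 1449000 = 23754·61 + 6, so 30^23 ≡ 6.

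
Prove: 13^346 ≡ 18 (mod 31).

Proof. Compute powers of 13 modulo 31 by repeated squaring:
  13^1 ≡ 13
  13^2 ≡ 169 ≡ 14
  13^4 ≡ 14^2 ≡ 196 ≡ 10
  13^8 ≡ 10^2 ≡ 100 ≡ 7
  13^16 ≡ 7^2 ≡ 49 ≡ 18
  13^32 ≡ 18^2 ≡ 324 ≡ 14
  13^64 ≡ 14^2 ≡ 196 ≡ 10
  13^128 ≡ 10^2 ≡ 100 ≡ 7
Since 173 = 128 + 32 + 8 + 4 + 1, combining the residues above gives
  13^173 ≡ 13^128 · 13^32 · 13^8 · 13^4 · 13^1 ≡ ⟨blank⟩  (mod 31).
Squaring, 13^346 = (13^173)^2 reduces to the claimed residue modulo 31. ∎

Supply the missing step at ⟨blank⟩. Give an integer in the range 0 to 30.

24

13^128 · 13^32 · 13^8 · 13^4 · 13^1 ≡ 7 · 14 · 7 · 10 · 13 = 89180.
89180 mod 31 = 24, so 13^173 ≡ 24 (mod 31).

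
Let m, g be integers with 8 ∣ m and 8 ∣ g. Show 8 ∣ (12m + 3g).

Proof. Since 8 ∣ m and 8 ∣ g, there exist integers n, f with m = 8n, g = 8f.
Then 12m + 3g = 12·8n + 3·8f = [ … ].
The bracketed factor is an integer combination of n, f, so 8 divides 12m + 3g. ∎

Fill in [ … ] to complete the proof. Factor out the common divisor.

Pull the common 8 out of every term: 12·8n + 3·8f = 8(3f + 12n).
3f + 12n is an integer, which exhibits the divisibility.

8(3f + 12n)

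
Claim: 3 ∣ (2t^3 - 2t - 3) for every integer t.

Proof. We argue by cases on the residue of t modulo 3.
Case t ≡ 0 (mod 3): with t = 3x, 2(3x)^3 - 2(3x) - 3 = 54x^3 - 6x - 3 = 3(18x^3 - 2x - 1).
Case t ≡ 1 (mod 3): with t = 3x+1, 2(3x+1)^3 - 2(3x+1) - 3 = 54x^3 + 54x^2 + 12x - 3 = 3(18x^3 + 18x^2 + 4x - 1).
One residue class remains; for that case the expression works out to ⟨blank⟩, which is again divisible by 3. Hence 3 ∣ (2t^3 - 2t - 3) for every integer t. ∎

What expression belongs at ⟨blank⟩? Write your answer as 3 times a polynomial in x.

3(18x^3 + 36x^2 + 22x + 3)

Only t ≡ 2 (mod 3) is unaccounted for. Put t = 3x+2:
2(3x+2)^3 - 2(3x+2) - 3 expands to 54x^3 + 108x^2 + 66x + 9,
and factoring out 3 leaves 3(18x^3 + 36x^2 + 22x + 3).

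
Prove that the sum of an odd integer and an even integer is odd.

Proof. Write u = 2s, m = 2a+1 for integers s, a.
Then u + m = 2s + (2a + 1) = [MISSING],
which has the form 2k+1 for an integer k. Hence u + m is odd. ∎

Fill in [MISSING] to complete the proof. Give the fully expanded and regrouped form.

Expanding: 2s + (2a + 1) = 2a + 2s + 1.
Every term except the constant is even, so this is 2(a + s) + 1,
and a + s ∈ ℤ gives the required form.

2(a + s) + 1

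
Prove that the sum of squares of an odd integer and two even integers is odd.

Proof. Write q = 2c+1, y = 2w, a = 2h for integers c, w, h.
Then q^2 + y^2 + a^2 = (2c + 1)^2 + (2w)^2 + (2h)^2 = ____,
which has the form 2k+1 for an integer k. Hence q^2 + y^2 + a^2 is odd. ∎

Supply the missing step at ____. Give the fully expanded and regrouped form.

(2c + 1)^2 + (2w)^2 + (2h)^2 = 4c^2 + 4c + 4h^2 + 4w^2 + 1
= 2(2c^2 + 2c + 2h^2 + 2w^2) + 1.
Since 2c^2 + 2c + 2h^2 + 2w^2 is an integer, the sum of squares is of the form 2k+1 for an integer k.

2(2c^2 + 2c + 2h^2 + 2w^2) + 1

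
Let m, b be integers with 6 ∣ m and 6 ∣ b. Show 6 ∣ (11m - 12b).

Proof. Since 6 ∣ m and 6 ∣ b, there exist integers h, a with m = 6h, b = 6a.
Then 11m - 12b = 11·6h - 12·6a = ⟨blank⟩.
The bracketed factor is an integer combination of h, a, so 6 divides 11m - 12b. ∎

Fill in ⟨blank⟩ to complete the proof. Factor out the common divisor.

Each term has a factor of 6: 11·6h - 12·6a = 6·(-12a + 11h).
Since -12a + 11h is an integer, 6 ∣ (11m - 12b).

6(-12a + 11h)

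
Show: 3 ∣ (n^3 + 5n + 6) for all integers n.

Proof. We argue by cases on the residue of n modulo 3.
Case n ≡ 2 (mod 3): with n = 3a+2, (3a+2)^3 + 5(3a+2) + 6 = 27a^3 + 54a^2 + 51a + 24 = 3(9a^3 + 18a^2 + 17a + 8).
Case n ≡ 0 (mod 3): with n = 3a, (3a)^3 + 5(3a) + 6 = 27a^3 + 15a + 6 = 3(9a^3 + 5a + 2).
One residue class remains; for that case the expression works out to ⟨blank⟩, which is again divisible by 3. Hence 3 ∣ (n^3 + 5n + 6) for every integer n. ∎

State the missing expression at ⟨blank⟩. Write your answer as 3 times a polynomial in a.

The residues treated are {2, 0}, so the missing case is n ≡ 1 (mod 3); write n = 3a+1.
Then (3a+1)^3 + 5(3a+1) + 6 = 27a^3 + 27a^2 + 24a + 12 = 3(9a^3 + 9a^2 + 8a + 4).

3(9a^3 + 9a^2 + 8a + 4)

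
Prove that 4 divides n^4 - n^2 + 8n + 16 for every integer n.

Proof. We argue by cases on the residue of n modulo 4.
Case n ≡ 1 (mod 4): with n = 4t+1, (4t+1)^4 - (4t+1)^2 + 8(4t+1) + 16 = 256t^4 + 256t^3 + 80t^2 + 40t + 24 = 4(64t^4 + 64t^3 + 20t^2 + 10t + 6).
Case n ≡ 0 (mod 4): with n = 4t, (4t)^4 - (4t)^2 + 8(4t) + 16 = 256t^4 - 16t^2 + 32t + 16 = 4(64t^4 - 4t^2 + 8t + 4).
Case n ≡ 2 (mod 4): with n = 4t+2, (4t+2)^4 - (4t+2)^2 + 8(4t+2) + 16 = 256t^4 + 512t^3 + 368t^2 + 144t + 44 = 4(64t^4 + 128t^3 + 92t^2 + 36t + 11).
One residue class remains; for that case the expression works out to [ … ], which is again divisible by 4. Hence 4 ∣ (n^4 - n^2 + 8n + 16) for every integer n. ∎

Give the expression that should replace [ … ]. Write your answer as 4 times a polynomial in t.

4(64t^4 + 192t^3 + 212t^2 + 110t + 28)

Only n ≡ 3 (mod 4) is unaccounted for. Put n = 4t+3:
(4t+3)^4 - (4t+3)^2 + 8(4t+3) + 16 expands to 256t^4 + 768t^3 + 848t^2 + 440t + 112,
and factoring out 4 leaves 4(64t^4 + 192t^3 + 212t^2 + 110t + 28).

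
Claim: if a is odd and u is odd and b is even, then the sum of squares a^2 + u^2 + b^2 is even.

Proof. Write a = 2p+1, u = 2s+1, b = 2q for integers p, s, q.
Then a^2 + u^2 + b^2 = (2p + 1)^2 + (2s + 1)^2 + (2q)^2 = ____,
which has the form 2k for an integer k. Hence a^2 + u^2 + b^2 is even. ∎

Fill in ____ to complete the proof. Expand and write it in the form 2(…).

2(2p^2 + 2p + 2q^2 + 2s^2 + 2s + 1)

(2p + 1)^2 + (2s + 1)^2 + (2q)^2 = 4p^2 + 4p + 4q^2 + 4s^2 + 4s + 2
= 2(2p^2 + 2p + 2q^2 + 2s^2 + 2s + 1).
Since 2p^2 + 2p + 2q^2 + 2s^2 + 2s + 1 is an integer, the sum of squares is of the form 2k for an integer k.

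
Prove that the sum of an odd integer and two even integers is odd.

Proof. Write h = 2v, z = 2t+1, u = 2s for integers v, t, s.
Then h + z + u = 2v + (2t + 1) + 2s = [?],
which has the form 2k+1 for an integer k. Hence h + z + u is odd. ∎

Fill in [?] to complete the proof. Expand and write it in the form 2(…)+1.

2(s + t + v) + 1

Expanding: 2v + (2t + 1) + 2s = 2s + 2t + 2v + 1.
Every term except the constant is even, so this is 2(s + t + v) + 1,
and s + t + v ∈ ℤ gives the required form.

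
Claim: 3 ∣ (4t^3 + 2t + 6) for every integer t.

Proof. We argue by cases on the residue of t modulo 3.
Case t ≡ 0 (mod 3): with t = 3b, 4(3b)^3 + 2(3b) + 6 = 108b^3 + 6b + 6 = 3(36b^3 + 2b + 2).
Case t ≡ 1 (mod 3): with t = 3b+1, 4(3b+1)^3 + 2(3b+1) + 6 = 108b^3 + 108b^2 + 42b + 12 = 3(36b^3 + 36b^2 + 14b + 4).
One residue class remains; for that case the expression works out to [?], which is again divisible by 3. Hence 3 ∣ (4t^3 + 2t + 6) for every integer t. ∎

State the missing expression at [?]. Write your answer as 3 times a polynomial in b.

Only t ≡ 2 (mod 3) is unaccounted for. Put t = 3b+2:
4(3b+2)^3 + 2(3b+2) + 6 expands to 108b^3 + 216b^2 + 150b + 42,
and factoring out 3 leaves 3(36b^3 + 72b^2 + 50b + 14).

3(36b^3 + 72b^2 + 50b + 14)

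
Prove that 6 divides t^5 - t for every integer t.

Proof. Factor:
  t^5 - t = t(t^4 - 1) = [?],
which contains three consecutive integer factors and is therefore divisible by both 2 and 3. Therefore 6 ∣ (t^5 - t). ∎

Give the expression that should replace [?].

(t - 1)t(t + 1)(t^2 + 1)

t^4 - 1 = (t^2 - 1)(t^2 + 1), and t^2 - 1 = (t-1)(t+1).
So t(t^4 - 1) = (t - 1)t(t + 1)(t^2 + 1).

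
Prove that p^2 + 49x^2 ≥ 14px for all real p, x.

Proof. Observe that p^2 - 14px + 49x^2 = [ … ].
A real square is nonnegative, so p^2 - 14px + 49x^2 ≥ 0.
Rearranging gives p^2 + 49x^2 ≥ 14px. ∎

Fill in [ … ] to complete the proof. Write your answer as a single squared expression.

(p - 7x)^2

The leading and trailing coefficients are 1^2 and 7^2, and 14 = 2·1·7, so the trinomial is (p - 7x)^2.
Hence p^2 - 14px + 49x^2 ≥ 0.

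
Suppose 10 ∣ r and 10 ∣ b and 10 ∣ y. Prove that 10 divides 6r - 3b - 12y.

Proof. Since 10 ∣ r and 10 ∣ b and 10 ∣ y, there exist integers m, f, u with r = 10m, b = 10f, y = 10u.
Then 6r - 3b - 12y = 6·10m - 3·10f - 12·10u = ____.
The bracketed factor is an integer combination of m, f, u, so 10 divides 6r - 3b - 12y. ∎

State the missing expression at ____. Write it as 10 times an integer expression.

Each term has a factor of 10: 6·10m - 3·10f - 12·10u = 10·(-3f + 6m - 12u).
Since -3f + 6m - 12u is an integer, 10 ∣ (6r - 3b - 12y).

10(-3f + 6m - 12u)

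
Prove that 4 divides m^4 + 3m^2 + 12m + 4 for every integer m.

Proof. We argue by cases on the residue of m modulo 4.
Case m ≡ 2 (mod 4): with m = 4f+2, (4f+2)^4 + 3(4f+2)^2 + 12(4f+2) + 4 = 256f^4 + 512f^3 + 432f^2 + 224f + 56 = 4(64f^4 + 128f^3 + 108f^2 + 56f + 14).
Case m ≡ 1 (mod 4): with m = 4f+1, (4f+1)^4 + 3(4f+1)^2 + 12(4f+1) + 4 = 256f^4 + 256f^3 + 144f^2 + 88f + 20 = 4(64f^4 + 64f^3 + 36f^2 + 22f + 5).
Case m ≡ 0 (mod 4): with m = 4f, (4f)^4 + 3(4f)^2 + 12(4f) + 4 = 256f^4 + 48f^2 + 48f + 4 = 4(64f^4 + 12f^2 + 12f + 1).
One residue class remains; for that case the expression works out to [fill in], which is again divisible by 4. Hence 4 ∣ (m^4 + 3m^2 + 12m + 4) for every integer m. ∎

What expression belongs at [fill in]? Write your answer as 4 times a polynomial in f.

The residues treated are {2, 1, 0}, so the missing case is m ≡ 3 (mod 4); write m = 4f+3.
Then (4f+3)^4 + 3(4f+3)^2 + 12(4f+3) + 4 = 256f^4 + 768f^3 + 912f^2 + 552f + 148 = 4(64f^4 + 192f^3 + 228f^2 + 138f + 37).

4(64f^4 + 192f^3 + 228f^2 + 138f + 37)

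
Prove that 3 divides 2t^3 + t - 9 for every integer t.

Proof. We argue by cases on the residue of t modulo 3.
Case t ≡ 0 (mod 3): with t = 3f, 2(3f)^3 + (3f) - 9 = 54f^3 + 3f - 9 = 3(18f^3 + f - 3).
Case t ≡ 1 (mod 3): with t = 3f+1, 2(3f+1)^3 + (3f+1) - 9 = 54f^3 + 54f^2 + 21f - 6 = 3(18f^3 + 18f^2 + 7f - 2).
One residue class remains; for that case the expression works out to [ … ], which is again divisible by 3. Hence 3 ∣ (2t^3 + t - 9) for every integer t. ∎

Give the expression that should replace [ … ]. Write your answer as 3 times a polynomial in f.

The residues treated are {0, 1}, so the missing case is t ≡ 2 (mod 3); write t = 3f+2.
Then 2(3f+2)^3 + (3f+2) - 9 = 54f^3 + 108f^2 + 75f + 9 = 3(18f^3 + 36f^2 + 25f + 3).

3(18f^3 + 36f^2 + 25f + 3)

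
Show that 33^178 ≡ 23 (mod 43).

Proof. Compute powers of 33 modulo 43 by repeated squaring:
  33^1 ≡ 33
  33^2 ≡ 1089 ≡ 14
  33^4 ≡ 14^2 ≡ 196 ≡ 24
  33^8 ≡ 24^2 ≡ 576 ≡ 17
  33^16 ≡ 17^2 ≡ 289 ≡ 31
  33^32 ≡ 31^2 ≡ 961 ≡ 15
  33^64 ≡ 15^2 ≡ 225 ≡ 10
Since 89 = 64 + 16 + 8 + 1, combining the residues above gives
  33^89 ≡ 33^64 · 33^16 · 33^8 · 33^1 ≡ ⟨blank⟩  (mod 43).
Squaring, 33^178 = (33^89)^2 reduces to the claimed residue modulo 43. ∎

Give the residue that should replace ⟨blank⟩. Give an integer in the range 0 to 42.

18

Multiply the listed residues: 10 · 31 · 17 · 33 = 310 → 5270 → 173910.
Reducing modulo 43: 173910 = 4044·43 + 18, so 33^89 ≡ 18.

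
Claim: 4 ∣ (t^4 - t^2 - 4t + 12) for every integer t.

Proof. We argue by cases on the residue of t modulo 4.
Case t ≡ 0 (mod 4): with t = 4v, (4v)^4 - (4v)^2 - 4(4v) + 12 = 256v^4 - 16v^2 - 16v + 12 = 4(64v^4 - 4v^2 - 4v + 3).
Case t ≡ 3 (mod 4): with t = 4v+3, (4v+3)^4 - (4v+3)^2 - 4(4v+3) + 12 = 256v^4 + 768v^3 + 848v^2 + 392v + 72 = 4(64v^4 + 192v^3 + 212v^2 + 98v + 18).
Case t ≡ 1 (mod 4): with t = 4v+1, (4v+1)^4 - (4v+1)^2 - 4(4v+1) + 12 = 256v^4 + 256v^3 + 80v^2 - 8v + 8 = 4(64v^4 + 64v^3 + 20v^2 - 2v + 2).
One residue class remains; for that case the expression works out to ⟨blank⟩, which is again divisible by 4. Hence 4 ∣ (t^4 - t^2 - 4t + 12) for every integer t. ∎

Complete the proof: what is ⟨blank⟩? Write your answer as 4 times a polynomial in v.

The residues treated are {0, 3, 1}, so the missing case is t ≡ 2 (mod 4); write t = 4v+2.
Then (4v+2)^4 - (4v+2)^2 - 4(4v+2) + 12 = 256v^4 + 512v^3 + 368v^2 + 96v + 16 = 4(64v^4 + 128v^3 + 92v^2 + 24v + 4).

4(64v^4 + 128v^3 + 92v^2 + 24v + 4)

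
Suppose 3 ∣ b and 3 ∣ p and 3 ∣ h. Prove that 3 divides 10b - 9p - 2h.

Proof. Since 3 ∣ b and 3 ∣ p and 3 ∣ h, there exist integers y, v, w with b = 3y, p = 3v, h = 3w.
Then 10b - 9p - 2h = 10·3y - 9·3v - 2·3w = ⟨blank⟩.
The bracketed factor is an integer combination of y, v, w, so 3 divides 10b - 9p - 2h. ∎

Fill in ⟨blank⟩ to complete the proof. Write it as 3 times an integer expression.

3(-9v - 2w + 10y)

Each term has a factor of 3: 10·3y - 9·3v - 2·3w = 3·(-9v - 2w + 10y).
Since -9v - 2w + 10y is an integer, 3 ∣ (10b - 9p - 2h).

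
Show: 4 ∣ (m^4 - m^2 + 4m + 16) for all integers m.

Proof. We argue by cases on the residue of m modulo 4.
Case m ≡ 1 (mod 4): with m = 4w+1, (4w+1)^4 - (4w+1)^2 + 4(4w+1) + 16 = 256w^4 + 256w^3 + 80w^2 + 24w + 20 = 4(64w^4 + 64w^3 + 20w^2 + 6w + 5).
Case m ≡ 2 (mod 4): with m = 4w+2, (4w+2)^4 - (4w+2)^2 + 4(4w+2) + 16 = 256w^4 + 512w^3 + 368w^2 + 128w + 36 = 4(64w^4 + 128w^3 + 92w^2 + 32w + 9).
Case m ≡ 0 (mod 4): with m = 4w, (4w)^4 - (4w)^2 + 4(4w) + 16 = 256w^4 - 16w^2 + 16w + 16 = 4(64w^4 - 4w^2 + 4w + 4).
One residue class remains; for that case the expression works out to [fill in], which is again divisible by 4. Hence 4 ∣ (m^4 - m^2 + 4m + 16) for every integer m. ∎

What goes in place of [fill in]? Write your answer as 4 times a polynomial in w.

Only m ≡ 3 (mod 4) is unaccounted for. Put m = 4w+3:
(4w+3)^4 - (4w+3)^2 + 4(4w+3) + 16 expands to 256w^4 + 768w^3 + 848w^2 + 424w + 100,
and factoring out 4 leaves 4(64w^4 + 192w^3 + 212w^2 + 106w + 25).

4(64w^4 + 192w^3 + 212w^2 + 106w + 25)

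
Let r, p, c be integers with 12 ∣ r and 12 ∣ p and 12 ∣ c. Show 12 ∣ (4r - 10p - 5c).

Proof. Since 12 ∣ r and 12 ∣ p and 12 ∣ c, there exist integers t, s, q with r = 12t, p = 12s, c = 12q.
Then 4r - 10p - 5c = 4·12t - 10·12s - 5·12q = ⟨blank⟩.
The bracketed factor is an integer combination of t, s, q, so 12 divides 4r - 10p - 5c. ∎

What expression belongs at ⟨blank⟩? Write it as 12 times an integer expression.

Pull the common 12 out of every term: 4·12t - 10·12s - 5·12q = 12(-5q - 10s + 4t).
-5q - 10s + 4t is an integer, which exhibits the divisibility.

12(-5q - 10s + 4t)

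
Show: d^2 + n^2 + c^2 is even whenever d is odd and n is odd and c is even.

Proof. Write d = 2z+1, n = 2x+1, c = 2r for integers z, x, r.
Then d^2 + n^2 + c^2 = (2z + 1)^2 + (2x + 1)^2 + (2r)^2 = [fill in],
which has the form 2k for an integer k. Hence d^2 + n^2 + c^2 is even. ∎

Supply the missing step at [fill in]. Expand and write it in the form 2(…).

2(2r^2 + 2x^2 + 2x + 2z^2 + 2z + 1)

Expanding: (2z + 1)^2 + (2x + 1)^2 + (2r)^2 = 4r^2 + 4x^2 + 4x + 4z^2 + 4z + 2.
Every term is even; pulling out the factor of 2 gives 2(2r^2 + 2x^2 + 2x + 2z^2 + 2z + 1).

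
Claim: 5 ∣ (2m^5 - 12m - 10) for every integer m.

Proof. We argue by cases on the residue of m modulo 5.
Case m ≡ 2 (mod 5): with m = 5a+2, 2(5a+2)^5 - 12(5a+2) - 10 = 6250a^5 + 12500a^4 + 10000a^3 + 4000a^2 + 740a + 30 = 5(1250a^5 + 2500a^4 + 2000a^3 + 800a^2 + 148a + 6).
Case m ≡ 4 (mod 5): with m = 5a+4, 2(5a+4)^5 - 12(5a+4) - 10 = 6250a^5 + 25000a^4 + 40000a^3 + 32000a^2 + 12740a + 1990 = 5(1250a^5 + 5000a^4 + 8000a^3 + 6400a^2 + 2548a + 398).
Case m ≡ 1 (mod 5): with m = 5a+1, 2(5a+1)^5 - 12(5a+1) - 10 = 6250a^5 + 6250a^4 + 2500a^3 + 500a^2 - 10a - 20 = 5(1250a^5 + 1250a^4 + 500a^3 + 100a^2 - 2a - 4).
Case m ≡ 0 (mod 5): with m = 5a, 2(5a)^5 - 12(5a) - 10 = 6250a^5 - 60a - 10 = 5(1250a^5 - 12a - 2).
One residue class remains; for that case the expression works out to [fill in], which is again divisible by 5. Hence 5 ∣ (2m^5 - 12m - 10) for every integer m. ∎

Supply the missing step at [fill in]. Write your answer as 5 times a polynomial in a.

5(1250a^5 + 3750a^4 + 4500a^3 + 2700a^2 + 798a + 88)

Only m ≡ 3 (mod 5) is unaccounted for. Put m = 5a+3:
2(5a+3)^5 - 12(5a+3) - 10 expands to 6250a^5 + 18750a^4 + 22500a^3 + 13500a^2 + 3990a + 440,
and factoring out 5 leaves 5(1250a^5 + 3750a^4 + 4500a^3 + 2700a^2 + 798a + 88).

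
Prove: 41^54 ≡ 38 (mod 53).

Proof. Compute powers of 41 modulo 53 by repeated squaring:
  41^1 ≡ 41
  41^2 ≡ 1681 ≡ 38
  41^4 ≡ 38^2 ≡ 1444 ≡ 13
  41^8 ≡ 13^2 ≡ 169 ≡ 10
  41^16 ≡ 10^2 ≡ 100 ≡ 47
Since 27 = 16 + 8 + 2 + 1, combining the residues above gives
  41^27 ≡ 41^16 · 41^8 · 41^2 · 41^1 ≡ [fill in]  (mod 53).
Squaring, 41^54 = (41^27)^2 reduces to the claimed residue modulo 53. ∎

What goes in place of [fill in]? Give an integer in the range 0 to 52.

Multiply the listed residues: 47 · 10 · 38 · 41 = 470 → 17860 → 732260.
Reducing modulo 53: 732260 = 13816·53 + 12, so 41^27 ≡ 12.

12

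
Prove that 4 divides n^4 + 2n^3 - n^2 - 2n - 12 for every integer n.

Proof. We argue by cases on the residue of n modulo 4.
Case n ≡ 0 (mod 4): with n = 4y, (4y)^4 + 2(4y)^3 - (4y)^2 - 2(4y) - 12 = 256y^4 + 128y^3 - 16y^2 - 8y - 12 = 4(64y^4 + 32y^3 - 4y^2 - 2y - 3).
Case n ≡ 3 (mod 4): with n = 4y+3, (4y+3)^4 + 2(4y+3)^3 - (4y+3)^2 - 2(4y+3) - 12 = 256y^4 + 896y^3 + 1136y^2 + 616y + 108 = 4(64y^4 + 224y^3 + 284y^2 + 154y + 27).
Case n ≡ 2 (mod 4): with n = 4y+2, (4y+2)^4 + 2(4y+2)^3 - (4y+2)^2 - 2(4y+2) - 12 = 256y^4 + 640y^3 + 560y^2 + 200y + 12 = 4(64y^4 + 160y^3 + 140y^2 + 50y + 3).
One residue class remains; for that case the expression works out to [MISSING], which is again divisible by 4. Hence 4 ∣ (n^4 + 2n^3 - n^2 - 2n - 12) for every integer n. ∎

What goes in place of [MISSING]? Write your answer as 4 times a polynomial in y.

4(64y^4 + 96y^3 + 44y^2 + 6y - 3)

Only n ≡ 1 (mod 4) is unaccounted for. Put n = 4y+1:
(4y+1)^4 + 2(4y+1)^3 - (4y+1)^2 - 2(4y+1) - 12 expands to 256y^4 + 384y^3 + 176y^2 + 24y - 12,
and factoring out 4 leaves 4(64y^4 + 96y^3 + 44y^2 + 6y - 3).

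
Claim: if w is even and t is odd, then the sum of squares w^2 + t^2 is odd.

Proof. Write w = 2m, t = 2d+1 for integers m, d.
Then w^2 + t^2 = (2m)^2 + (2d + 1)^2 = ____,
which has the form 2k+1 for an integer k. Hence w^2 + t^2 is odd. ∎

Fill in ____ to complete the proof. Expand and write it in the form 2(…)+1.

(2m)^2 + (2d + 1)^2 = 4d^2 + 4d + 4m^2 + 1
= 2(2d^2 + 2d + 2m^2) + 1.
Since 2d^2 + 2d + 2m^2 is an integer, the sum of squares is of the form 2k+1 for an integer k.

2(2d^2 + 2d + 2m^2) + 1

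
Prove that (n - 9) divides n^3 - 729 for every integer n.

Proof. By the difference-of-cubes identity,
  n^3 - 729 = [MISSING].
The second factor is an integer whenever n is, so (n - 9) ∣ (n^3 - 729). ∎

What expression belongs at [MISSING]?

a^3 - b^3 = (a - b)(a^2 + ab + b^2). With a = n, b = 9:
n^3 - 729 = (n - 9)(n^2 + 9n + 81).

(n - 9)(n^2 + 9n + 81)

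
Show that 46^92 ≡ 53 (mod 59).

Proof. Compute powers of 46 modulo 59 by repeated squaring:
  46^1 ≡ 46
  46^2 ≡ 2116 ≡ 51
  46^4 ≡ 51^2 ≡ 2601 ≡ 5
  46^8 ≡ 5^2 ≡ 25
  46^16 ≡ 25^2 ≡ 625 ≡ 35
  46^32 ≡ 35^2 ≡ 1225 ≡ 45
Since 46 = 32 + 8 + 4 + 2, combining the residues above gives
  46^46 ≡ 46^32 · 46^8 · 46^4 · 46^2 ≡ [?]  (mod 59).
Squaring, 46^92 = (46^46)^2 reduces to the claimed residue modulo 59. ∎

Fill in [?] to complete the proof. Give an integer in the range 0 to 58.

17

Multiply the listed residues: 45 · 25 · 5 · 51 = 1125 → 5625 → 286875.
Reducing modulo 59: 286875 = 4862·59 + 17, so 46^46 ≡ 17.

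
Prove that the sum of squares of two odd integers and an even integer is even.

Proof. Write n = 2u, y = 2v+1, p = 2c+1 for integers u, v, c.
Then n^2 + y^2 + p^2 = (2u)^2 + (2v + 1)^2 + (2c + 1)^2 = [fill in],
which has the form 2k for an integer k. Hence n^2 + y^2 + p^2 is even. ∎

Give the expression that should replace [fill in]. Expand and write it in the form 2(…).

Expanding: (2u)^2 + (2v + 1)^2 + (2c + 1)^2 = 4c^2 + 4c + 4u^2 + 4v^2 + 4v + 2.
Every term is even; pulling out the factor of 2 gives 2(2c^2 + 2c + 2u^2 + 2v^2 + 2v + 1).

2(2c^2 + 2c + 2u^2 + 2v^2 + 2v + 1)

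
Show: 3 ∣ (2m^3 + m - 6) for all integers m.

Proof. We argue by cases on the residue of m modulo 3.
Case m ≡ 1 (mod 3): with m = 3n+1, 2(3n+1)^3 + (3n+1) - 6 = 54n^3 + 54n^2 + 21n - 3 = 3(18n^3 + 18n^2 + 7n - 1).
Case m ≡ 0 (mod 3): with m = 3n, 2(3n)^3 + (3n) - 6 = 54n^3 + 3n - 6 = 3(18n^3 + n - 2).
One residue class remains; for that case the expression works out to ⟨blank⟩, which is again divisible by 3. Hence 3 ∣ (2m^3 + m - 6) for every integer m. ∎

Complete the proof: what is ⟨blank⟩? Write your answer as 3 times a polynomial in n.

3(18n^3 + 36n^2 + 25n + 4)

The residues treated are {1, 0}, so the missing case is m ≡ 2 (mod 3); write m = 3n+2.
Then 2(3n+2)^3 + (3n+2) - 6 = 54n^3 + 108n^2 + 75n + 12 = 3(18n^3 + 36n^2 + 25n + 4).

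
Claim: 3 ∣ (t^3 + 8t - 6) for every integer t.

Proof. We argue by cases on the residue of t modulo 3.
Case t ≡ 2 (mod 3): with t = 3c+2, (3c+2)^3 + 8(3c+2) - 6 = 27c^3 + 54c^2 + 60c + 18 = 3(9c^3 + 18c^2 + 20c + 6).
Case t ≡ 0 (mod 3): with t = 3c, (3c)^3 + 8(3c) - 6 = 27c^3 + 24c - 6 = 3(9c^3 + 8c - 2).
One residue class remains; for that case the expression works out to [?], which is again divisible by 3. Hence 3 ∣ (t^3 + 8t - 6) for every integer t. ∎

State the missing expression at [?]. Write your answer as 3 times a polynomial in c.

3(9c^3 + 9c^2 + 11c + 1)

The residues treated are {2, 0}, so the missing case is t ≡ 1 (mod 3); write t = 3c+1.
Then (3c+1)^3 + 8(3c+1) - 6 = 27c^3 + 27c^2 + 33c + 3 = 3(9c^3 + 9c^2 + 11c + 1).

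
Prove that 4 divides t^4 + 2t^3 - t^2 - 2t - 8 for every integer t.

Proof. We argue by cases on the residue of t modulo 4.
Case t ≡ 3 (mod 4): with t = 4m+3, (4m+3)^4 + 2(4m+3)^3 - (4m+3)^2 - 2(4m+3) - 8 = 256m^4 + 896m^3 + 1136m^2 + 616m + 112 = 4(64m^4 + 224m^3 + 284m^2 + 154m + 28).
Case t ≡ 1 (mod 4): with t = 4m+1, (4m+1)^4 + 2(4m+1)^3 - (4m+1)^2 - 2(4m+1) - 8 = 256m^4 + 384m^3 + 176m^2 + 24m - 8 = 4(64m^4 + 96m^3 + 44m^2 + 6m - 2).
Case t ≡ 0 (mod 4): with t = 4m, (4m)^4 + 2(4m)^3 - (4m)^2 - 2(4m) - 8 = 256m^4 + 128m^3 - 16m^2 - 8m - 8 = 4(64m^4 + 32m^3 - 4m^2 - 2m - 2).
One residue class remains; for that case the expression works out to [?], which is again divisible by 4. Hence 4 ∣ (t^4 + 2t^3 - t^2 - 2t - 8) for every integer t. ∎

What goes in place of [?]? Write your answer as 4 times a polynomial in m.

4(64m^4 + 160m^3 + 140m^2 + 50m + 4)

The residues treated are {3, 1, 0}, so the missing case is t ≡ 2 (mod 4); write t = 4m+2.
Then (4m+2)^4 + 2(4m+2)^3 - (4m+2)^2 - 2(4m+2) - 8 = 256m^4 + 640m^3 + 560m^2 + 200m + 16 = 4(64m^4 + 160m^3 + 140m^2 + 50m + 4).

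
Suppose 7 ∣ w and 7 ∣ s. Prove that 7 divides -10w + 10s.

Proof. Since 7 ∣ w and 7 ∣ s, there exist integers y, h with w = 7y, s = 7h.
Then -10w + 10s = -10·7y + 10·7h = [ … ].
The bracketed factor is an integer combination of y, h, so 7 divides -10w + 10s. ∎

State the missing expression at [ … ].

Pull the common 7 out of every term: -10·7y + 10·7h = 7(10h - 10y).
10h - 10y is an integer, which exhibits the divisibility.

7(10h - 10y)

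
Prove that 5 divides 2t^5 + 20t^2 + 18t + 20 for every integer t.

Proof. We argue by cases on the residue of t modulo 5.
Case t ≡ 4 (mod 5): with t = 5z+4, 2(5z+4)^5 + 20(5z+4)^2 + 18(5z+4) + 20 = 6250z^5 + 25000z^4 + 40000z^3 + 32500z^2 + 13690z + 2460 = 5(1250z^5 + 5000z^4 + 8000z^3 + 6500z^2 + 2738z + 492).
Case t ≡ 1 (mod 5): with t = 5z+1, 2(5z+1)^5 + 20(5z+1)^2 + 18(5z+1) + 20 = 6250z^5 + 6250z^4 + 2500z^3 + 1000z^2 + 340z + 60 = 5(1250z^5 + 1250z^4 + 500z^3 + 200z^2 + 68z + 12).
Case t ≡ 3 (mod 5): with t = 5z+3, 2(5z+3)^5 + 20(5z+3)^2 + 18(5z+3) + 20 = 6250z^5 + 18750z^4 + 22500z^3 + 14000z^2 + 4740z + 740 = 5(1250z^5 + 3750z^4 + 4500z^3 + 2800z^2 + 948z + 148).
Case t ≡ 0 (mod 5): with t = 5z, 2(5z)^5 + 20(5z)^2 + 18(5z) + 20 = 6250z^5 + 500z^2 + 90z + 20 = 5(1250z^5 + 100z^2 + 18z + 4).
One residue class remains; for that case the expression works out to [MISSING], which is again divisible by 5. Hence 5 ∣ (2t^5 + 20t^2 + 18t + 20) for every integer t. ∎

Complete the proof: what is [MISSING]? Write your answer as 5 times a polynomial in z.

5(1250z^5 + 2500z^4 + 2000z^3 + 900z^2 + 258z + 40)

Only t ≡ 2 (mod 5) is unaccounted for. Put t = 5z+2:
2(5z+2)^5 + 20(5z+2)^2 + 18(5z+2) + 20 expands to 6250z^5 + 12500z^4 + 10000z^3 + 4500z^2 + 1290z + 200,
and factoring out 5 leaves 5(1250z^5 + 2500z^4 + 2000z^3 + 900z^2 + 258z + 40).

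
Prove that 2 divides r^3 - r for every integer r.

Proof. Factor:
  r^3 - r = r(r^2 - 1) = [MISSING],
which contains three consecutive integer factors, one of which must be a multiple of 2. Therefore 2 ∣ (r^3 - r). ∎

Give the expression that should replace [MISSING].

r(r^2 - 1) = r(r - 1)(r + 1) = (r - 1)r(r + 1).
These three factors are consecutive integers, so their product is divisible by 2.

(r - 1)r(r + 1)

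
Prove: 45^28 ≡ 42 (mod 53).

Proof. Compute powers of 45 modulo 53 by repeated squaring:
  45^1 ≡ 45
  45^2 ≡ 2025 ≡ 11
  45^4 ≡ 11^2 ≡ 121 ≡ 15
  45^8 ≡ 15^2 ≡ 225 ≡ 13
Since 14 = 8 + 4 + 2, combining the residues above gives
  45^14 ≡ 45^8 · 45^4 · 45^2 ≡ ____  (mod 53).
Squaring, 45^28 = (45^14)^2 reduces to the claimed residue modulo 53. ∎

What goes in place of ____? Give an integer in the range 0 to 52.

Multiply the listed residues: 13 · 15 · 11 = 195 → 2145.
Reducing modulo 53: 2145 = 40·53 + 25, so 45^14 ≡ 25.

25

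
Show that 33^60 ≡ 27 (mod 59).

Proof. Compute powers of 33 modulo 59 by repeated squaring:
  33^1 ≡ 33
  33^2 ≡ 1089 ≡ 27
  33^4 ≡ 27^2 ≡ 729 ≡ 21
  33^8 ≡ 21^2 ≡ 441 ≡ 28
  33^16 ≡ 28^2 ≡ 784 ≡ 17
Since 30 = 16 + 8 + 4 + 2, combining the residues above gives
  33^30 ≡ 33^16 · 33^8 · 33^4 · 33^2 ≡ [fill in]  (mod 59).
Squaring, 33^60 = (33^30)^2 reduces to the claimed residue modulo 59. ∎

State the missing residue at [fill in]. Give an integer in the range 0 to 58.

Multiply the listed residues: 17 · 28 · 21 · 27 = 476 → 9996 → 269892.
Reducing modulo 59: 269892 = 4574·59 + 26, so 33^30 ≡ 26.

26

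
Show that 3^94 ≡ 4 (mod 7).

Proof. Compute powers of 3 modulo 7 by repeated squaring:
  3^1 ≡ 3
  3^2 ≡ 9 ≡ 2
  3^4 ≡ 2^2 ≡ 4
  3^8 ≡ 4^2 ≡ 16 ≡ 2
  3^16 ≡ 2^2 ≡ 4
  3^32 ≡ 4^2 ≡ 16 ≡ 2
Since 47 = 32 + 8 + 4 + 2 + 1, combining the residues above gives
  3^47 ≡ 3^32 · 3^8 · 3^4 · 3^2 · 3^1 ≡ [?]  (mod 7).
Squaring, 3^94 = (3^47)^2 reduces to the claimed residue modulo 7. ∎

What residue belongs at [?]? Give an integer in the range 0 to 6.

5

Multiply the listed residues: 2 · 2 · 4 · 2 · 3 = 4 → 16 → 32 → 96.
Reducing modulo 7: 96 = 13·7 + 5, so 3^47 ≡ 5.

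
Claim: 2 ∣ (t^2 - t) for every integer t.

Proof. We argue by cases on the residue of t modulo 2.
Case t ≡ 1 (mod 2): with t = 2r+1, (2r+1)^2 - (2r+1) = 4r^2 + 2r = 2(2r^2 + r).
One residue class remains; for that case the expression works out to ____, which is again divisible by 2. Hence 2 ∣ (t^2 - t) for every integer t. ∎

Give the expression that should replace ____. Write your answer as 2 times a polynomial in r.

Only t ≡ 0 (mod 2) is unaccounted for. Put t = 2r:
(2r)^2 - (2r) expands to 4r^2 - 2r,
and factoring out 2 leaves 2(2r^2 - r).

2(2r^2 - r)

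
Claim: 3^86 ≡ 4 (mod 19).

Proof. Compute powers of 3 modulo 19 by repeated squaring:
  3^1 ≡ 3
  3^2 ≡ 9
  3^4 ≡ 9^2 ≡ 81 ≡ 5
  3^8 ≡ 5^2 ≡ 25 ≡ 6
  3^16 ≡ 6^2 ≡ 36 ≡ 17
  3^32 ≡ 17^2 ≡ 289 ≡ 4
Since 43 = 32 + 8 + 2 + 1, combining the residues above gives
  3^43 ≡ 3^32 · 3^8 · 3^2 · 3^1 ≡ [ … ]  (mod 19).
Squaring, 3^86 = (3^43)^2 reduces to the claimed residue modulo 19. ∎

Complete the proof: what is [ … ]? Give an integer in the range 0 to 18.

3^32 · 3^8 · 3^2 · 3^1 ≡ 4 · 6 · 9 · 3 = 648.
648 mod 19 = 2, so 3^43 ≡ 2 (mod 19).

2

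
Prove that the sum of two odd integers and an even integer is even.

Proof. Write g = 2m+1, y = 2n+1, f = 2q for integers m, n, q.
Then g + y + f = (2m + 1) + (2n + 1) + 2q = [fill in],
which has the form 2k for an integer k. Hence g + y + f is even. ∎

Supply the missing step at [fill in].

Expanding: (2m + 1) + (2n + 1) + 2q = 2m + 2n + 2q + 2.
Every term is even; pulling out the factor of 2 gives 2(m + n + q + 1).

2(m + n + q + 1)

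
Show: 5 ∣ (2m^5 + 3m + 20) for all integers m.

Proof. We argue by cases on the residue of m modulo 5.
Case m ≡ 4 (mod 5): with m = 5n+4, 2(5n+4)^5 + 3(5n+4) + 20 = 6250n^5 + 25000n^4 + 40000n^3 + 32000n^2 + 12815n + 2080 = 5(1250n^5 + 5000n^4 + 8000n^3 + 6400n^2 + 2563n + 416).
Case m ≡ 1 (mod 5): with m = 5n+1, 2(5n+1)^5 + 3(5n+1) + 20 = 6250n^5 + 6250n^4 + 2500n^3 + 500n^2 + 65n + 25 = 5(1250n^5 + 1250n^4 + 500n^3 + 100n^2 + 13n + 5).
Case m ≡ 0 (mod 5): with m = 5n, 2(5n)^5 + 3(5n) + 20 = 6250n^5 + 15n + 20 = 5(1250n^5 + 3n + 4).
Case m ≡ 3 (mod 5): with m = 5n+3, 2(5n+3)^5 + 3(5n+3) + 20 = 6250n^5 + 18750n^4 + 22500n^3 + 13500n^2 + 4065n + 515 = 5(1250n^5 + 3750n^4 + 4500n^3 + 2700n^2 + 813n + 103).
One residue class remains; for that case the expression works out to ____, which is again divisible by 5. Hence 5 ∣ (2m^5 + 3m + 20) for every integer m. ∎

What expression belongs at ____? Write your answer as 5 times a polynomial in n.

The residues treated are {4, 1, 0, 3}, so the missing case is m ≡ 2 (mod 5); write m = 5n+2.
Then 2(5n+2)^5 + 3(5n+2) + 20 = 6250n^5 + 12500n^4 + 10000n^3 + 4000n^2 + 815n + 90 = 5(1250n^5 + 2500n^4 + 2000n^3 + 800n^2 + 163n + 18).

5(1250n^5 + 2500n^4 + 2000n^3 + 800n^2 + 163n + 18)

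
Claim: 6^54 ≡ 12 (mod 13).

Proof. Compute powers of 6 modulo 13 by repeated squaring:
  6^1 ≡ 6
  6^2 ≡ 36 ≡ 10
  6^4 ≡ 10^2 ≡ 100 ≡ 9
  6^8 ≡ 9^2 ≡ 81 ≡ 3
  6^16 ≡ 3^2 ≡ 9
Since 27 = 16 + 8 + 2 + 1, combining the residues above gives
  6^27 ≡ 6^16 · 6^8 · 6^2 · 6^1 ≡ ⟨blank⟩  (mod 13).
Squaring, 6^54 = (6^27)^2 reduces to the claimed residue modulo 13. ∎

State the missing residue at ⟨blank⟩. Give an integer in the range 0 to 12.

8

Multiply the listed residues: 9 · 3 · 10 · 6 = 27 → 270 → 1620.
Reducing modulo 13: 1620 = 124·13 + 8, so 6^27 ≡ 8.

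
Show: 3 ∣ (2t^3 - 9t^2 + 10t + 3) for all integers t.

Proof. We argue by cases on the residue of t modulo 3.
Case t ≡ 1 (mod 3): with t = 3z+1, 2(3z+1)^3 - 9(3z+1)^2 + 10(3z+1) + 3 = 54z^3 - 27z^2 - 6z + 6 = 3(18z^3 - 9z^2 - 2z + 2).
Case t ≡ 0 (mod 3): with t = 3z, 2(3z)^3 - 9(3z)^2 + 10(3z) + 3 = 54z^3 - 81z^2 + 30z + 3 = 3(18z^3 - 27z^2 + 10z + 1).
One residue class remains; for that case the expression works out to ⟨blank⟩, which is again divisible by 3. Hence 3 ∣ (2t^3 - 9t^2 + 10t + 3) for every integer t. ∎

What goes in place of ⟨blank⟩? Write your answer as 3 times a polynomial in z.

Only t ≡ 2 (mod 3) is unaccounted for. Put t = 3z+2:
2(3z+2)^3 - 9(3z+2)^2 + 10(3z+2) + 3 expands to 54z^3 + 27z^2 - 6z + 3,
and factoring out 3 leaves 3(18z^3 + 9z^2 - 2z + 1).

3(18z^3 + 9z^2 - 2z + 1)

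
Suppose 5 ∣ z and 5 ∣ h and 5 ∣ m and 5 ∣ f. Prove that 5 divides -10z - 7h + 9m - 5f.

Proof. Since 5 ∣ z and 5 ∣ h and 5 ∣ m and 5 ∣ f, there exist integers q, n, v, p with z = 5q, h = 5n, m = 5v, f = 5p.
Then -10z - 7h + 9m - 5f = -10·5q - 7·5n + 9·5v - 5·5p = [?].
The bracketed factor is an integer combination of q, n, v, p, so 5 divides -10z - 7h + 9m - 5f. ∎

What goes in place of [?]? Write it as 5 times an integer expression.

5(-7n - 5p - 10q + 9v)

Pull the common 5 out of every term: -10·5q - 7·5n + 9·5v - 5·5p = 5(-7n - 5p - 10q + 9v).
-7n - 5p - 10q + 9v is an integer, which exhibits the divisibility.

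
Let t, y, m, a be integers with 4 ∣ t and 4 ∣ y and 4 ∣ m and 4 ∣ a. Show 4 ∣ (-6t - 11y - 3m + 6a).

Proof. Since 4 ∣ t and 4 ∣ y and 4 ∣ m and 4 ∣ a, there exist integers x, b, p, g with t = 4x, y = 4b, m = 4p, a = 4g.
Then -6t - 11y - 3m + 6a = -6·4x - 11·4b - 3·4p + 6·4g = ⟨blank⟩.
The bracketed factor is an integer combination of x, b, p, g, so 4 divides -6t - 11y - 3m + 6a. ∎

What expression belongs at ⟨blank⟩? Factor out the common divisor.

Each term has a factor of 4: -6·4x - 11·4b - 3·4p + 6·4g = 4·(-11b + 6g - 3p - 6x).
Since -11b + 6g - 3p - 6x is an integer, 4 ∣ (-6t - 11y - 3m + 6a).

4(-11b + 6g - 3p - 6x)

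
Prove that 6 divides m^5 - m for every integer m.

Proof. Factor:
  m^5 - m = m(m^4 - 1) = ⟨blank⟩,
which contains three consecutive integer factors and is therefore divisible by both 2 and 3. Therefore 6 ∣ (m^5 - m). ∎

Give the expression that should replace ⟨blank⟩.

(m - 1)m(m + 1)(m^2 + 1)

m^4 - 1 = (m^2 - 1)(m^2 + 1), and m^2 - 1 = (m-1)(m+1).
So m(m^4 - 1) = (m - 1)m(m + 1)(m^2 + 1).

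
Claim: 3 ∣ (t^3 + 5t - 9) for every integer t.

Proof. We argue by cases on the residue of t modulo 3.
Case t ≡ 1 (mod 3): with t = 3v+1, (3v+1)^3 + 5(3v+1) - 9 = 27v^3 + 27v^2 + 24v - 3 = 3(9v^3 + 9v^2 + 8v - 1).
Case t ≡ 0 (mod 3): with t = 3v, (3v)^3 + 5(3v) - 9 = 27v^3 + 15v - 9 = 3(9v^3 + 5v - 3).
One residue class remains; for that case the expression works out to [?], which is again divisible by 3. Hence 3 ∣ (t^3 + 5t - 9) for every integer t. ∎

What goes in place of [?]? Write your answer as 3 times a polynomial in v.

The residues treated are {1, 0}, so the missing case is t ≡ 2 (mod 3); write t = 3v+2.
Then (3v+2)^3 + 5(3v+2) - 9 = 27v^3 + 54v^2 + 51v + 9 = 3(9v^3 + 18v^2 + 17v + 3).

3(9v^3 + 18v^2 + 17v + 3)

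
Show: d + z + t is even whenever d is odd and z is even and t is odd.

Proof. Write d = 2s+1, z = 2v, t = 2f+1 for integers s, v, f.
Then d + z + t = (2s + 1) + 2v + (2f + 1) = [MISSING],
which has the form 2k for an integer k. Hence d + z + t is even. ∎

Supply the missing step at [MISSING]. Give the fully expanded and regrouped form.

(2s + 1) + 2v + (2f + 1) = 2f + 2s + 2v + 2
= 2(f + s + v + 1).
Since f + s + v + 1 is an integer, the sum is of the form 2k for an integer k.

2(f + s + v + 1)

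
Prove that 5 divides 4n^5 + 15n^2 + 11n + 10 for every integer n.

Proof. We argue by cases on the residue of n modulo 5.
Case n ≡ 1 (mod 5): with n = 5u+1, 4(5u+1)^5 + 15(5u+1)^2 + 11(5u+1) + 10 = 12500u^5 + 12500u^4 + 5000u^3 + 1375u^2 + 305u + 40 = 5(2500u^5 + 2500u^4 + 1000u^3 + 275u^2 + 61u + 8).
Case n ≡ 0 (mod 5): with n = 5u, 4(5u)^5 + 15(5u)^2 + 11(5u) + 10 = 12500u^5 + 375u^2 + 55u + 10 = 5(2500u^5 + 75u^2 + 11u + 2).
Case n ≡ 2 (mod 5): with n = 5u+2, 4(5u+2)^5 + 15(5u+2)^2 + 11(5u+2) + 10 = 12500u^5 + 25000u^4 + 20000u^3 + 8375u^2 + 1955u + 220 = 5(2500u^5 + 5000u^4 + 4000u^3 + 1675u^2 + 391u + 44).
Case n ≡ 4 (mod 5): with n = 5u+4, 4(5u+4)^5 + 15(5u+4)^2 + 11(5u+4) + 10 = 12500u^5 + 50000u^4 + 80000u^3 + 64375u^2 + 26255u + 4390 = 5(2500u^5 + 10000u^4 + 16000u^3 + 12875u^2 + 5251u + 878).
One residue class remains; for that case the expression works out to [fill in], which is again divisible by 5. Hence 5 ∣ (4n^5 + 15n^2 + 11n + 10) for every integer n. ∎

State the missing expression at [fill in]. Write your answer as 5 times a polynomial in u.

Only n ≡ 3 (mod 5) is unaccounted for. Put n = 5u+3:
4(5u+3)^5 + 15(5u+3)^2 + 11(5u+3) + 10 expands to 12500u^5 + 37500u^4 + 45000u^3 + 27375u^2 + 8605u + 1150,
and factoring out 5 leaves 5(2500u^5 + 7500u^4 + 9000u^3 + 5475u^2 + 1721u + 230).

5(2500u^5 + 7500u^4 + 9000u^3 + 5475u^2 + 1721u + 230)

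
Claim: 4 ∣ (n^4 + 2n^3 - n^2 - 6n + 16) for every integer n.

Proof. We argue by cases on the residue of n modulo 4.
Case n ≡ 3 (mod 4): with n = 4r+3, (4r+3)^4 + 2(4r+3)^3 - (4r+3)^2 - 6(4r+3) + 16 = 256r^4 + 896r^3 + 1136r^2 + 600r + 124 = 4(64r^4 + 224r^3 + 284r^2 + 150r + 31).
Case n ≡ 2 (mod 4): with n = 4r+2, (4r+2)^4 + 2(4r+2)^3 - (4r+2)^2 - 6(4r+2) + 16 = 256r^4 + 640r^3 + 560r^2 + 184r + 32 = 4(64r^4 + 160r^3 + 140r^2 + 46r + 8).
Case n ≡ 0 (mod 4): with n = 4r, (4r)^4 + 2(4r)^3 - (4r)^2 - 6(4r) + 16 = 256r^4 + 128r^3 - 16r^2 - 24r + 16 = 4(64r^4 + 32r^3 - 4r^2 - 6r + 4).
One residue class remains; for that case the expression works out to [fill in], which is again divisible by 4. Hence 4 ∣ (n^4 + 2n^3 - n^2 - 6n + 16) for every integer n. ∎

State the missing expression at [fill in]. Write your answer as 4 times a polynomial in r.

The residues treated are {3, 2, 0}, so the missing case is n ≡ 1 (mod 4); write n = 4r+1.
Then (4r+1)^4 + 2(4r+1)^3 - (4r+1)^2 - 6(4r+1) + 16 = 256r^4 + 384r^3 + 176r^2 + 8r + 12 = 4(64r^4 + 96r^3 + 44r^2 + 2r + 3).

4(64r^4 + 96r^3 + 44r^2 + 2r + 3)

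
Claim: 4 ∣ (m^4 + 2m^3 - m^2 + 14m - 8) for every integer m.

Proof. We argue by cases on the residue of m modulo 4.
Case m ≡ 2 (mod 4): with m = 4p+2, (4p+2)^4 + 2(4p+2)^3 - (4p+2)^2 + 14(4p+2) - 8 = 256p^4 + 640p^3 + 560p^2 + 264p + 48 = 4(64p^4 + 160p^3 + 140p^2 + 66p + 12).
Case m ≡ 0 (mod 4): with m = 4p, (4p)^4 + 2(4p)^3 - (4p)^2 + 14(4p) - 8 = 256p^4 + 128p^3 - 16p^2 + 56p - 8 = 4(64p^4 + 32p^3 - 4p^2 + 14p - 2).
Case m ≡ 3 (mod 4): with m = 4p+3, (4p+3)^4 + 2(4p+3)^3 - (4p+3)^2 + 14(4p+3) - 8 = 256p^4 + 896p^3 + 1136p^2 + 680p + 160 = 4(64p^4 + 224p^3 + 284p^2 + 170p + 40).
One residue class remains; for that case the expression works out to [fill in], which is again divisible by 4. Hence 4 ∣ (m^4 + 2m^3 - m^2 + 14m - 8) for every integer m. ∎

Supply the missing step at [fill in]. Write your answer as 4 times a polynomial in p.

Only m ≡ 1 (mod 4) is unaccounted for. Put m = 4p+1:
(4p+1)^4 + 2(4p+1)^3 - (4p+1)^2 + 14(4p+1) - 8 expands to 256p^4 + 384p^3 + 176p^2 + 88p + 8,
and factoring out 4 leaves 4(64p^4 + 96p^3 + 44p^2 + 22p + 2).

4(64p^4 + 96p^3 + 44p^2 + 22p + 2)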